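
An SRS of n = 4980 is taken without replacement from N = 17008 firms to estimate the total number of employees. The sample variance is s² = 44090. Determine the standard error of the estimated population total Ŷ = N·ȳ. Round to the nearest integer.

42558

Var(Ŷ) = N²·Var(ȳ) = N²·(1 − n/N)·s²/n.
f = 4980/17008 = 0.29280339; Var(ȳ) = 0.70719661·44090/4980 = 6.2611042.
Var(Ŷ) = 17008² · 6.2611042 = 1.8111625 × 10^9.
SE(Ŷ) = √(1.8111625 × 10^9) = 42558.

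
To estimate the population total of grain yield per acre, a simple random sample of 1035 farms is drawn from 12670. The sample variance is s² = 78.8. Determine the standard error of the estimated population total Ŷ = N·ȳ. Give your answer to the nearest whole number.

3350

Var(Ŷ) = N²·Var(ȳ) = N²·(1 − n/N)·s²/n.
f = 1035/12670 = 0.08168903; Var(ȳ) = 0.91831097·78.8/1035 = 0.06991585.
Var(Ŷ) = 12670² · 0.06991585 = 1.1223514 × 10^7.
SE(Ŷ) = √(1.1223514 × 10^7) = 3350.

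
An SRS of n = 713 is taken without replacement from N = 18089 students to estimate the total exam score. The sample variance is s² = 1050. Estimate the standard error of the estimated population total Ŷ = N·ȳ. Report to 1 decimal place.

Var(Ŷ) = N²·Var(ȳ) = N²·(1 − n/N)·s²/n.
f = 713/18089 = 0.03941622; Var(ȳ) = 0.96058378·1050/713 = 1.4146044.
Var(Ŷ) = 18089² · 1.4146044 = 4.6287542 × 10^8.
SE(Ŷ) = √(4.6287542 × 10^8) = 21514.5.

21514.5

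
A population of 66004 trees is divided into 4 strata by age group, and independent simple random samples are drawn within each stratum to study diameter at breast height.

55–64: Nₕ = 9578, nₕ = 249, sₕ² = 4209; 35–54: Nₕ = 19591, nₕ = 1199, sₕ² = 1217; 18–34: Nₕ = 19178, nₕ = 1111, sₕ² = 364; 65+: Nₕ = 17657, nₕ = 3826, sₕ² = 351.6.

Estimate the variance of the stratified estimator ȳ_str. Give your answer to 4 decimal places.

0.4619

Var(ȳ_str) = Σₕ Wₕ²(1 − fₕ)sₕ²/nₕ with Wₕ = Nₕ/N, N = 66004.
55–64: Wₕ = 0.14511242; term = 0.14511242²·(1 − 0.02599708)·4209/249 = 0.34669613.
35–54: Wₕ = 0.29681534; term = 0.29681534²·(1 − 0.06120157)·1217/1199 = 0.083949178.
18–34: Wₕ = 0.29055815; term = 0.29055815²·(1 − 0.05793096)·364/1111 = 0.026057706.
65+: Wₕ = 0.26751409; term = 0.26751409²·(1 − 0.21668460)·351.6/3826 = 0.0051515022.
Sum = 0.46185452.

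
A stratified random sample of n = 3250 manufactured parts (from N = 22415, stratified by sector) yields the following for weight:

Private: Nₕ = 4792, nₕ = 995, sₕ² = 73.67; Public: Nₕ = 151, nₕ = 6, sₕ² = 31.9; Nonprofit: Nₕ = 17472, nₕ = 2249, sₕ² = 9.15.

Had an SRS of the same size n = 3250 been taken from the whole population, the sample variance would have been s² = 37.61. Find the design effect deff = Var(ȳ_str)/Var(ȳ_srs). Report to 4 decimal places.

0.5121

Var(ȳ_str) = Σ Wₕ²(1−fₕ)sₕ²/nₕ with Wₕ = Nₕ/22415:
  Private: (4792/22415)²·(1−995/4792)·73.67/995 = 0.002681313
  Public: (151/22415)²·(1−6/151)·31.9/6 = 2.3168979 × 10^-4
  Nonprofit: (17472/22415)²·(1−2249/17472)·9.15/2249 = 0.0021537586
  → Var(ȳ_str) = 0.0050667614.
Var(ȳ_srs) = (1 − 3250/22415)·37.61/3250 = 0.0098944134.
deff = 0.0050667614 / 0.0098944134 = 0.5121.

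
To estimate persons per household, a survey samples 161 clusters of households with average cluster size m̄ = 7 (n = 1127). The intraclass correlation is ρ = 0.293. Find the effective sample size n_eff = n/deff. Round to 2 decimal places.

408.63

deff = 1 + (7 − 1)·0.293 = 1 + 1.758 = 2.758.
n_eff = 1127 / 2.758 = 408.63.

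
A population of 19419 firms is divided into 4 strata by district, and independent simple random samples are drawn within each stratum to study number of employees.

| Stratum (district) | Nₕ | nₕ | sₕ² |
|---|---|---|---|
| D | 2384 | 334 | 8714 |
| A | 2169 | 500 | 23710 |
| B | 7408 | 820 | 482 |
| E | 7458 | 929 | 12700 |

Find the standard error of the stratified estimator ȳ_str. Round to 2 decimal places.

Var(ȳ_str) = Σₕ Wₕ²(1 − fₕ)sₕ²/nₕ with Wₕ = Nₕ/N, N = 19419.
D: Wₕ = 0.12276636; term = 0.12276636²·(1 − 0.14010067)·8714/334 = 0.33812515.
A: Wₕ = 0.11169473; term = 0.11169473²·(1 − 0.23052098)·23710/500 = 0.4552225.
B: Wₕ = 0.38148205; term = 0.38148205²·(1 − 0.11069114)·482/820 = 0.07607361.
E: Wₕ = 0.38405685; term = 0.38405685²·(1 − 0.12456423)·12700/929 = 1.7652383.
Sum = 2.6346596.
SE = √(2.6346596) = 1.62.

1.62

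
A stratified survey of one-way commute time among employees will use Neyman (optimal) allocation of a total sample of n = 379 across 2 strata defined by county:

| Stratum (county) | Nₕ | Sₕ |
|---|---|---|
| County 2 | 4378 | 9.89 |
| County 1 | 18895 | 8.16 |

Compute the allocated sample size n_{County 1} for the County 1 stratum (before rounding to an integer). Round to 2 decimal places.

295.90

Neyman allocation: nₕ = n·NₕSₕ / Σⱼ NⱼSⱼ.
Σ NⱼSⱼ = 4378·9.89 + 18895·8.16 = 197481.62.
n_{County 1} = 379·18895·8.16 / 197481.62 = 295.90.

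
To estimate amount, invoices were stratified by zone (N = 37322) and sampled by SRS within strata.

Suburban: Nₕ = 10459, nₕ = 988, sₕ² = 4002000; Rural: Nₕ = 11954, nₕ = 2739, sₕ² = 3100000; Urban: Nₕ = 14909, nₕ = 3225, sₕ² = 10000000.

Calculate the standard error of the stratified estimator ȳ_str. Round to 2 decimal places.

Var(ȳ_str) = Σₕ Wₕ²(1 − fₕ)sₕ²/nₕ with Wₕ = Nₕ/N, N = 37322.
Suburban: Wₕ = 0.28023686; term = 0.28023686²·(1 − 0.09446410)·4002000/988 = 288.0556.
Rural: Wₕ = 0.32029366; term = 0.32029366²·(1 − 0.22912833)·3100000/2739 = 89.505235.
Urban: Wₕ = 0.39946948; term = 0.39946948²·(1 − 0.21631229)·10000000/3225 = 387.77564.
Sum = 765.33648.
SE = √(765.33648) = 27.66.

27.66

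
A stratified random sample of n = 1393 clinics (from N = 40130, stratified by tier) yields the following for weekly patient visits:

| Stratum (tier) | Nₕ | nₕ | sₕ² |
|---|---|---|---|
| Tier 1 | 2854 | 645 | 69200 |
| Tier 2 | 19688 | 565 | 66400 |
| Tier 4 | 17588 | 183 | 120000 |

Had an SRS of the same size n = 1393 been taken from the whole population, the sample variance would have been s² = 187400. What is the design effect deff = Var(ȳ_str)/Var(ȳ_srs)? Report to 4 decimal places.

Var(ȳ_str) = Σ Wₕ²(1−fₕ)sₕ²/nₕ with Wₕ = Nₕ/40130:
  Tier 1: (2854/40130)²·(1−645/2854)·69200/645 = 0.42000818
  Tier 2: (19688/40130)²·(1−565/19688)·66400/565 = 27.475078
  Tier 4: (17588/40130)²·(1−183/17588)·120000/183 = 124.64714
  → Var(ȳ_str) = 152.54223.
Var(ȳ_srs) = (1 − 1393/40130)·187400/1393 = 129.85997.
deff = 152.54223 / 129.85997 = 1.1747.

1.1747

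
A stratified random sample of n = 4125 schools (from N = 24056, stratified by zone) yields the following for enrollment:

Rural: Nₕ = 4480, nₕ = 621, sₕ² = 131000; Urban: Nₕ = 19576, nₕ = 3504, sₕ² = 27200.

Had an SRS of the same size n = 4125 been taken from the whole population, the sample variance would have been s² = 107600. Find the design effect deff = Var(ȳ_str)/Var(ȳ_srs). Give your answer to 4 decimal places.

Var(ȳ_str) = Σ Wₕ²(1−fₕ)sₕ²/nₕ with Wₕ = Nₕ/24056:
  Rural: (4480/24056)²·(1−621/4480)·131000/621 = 6.3021053
  Urban: (19576/24056)²·(1−3504/19576)·27200/3504 = 4.2203829
  → Var(ȳ_str) = 10.522488.
Var(ȳ_srs) = (1 − 4125/24056)·107600/4125 = 21.611952.
deff = 10.522488 / 21.611952 = 0.4869.

0.4869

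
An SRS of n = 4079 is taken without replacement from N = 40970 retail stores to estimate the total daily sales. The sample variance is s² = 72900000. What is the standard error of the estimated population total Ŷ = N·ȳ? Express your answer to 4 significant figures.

5.197 × 10^6

Var(Ŷ) = N²·Var(ȳ) = N²·(1 − n/N)·s²/n.
f = 4079/40970 = 0.09956065; Var(ȳ) = 0.90043935·72900000/4079 = 16092.677.
Var(Ŷ) = 40970² · 16092.677 = 2.7012217 × 10^13.
SE(Ŷ) = √(2.7012217 × 10^13) = 5.197 × 10^6.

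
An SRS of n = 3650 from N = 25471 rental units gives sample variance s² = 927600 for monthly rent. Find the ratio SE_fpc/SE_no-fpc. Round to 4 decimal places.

f = n/N = 3650/25471 = 0.14330022.
SE_no-fpc = √(s²/n) = 15.941675; SE_fpc = √((1−f)s²/n) = 14.755307.
Ratio = √(1−f) = 0.92558078.

0.9256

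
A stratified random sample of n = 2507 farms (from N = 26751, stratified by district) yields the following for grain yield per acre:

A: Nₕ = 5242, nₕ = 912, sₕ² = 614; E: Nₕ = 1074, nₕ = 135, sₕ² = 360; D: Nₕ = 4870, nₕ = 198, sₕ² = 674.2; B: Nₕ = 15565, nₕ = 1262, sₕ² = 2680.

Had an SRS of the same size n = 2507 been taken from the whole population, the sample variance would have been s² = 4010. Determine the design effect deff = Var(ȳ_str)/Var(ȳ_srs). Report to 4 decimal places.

Var(ȳ_str) = Σ Wₕ²(1−fₕ)sₕ²/nₕ with Wₕ = Nₕ/26751:
  A: (5242/26751)²·(1−912/5242)·614/912 = 0.021353959
  E: (1074/26751)²·(1−135/1074)·360/135 = 0.0037580155
  D: (4870/26751)²·(1−198/4870)·674.2/198 = 0.10826182
  B: (15565/26751)²·(1−1262/15565)·2680/1262 = 0.66065034
  → Var(ȳ_str) = 0.79402413.
Var(ȳ_srs) = (1 − 2507/26751)·4010/2507 = 1.4496204.
deff = 0.79402413 / 1.4496204 = 0.5477.

0.5477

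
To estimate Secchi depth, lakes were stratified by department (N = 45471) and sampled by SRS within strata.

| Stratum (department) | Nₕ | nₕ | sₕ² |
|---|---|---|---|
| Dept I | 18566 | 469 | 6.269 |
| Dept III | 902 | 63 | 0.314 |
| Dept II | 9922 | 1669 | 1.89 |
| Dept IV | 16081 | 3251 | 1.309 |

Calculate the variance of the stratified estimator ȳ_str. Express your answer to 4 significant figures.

Var(ȳ_str) = Σₕ Wₕ²(1 − fₕ)sₕ²/nₕ with Wₕ = Nₕ/N, N = 45471.
Dept I: Wₕ = 0.40830419; term = 0.40830419²·(1 − 0.02526123)·6.269/469 = 0.0021721077.
Dept III: Wₕ = 0.01983682; term = 0.01983682²·(1 − 0.06984479)·0.314/63 = 1.8242678 × 10^-6.
Dept II: Wₕ = 0.21820501; term = 0.21820501²·(1 − 0.16821205)·1.89/1669 = 4.4848459 × 10^-5.
Dept IV: Wₕ = 0.35365398; term = 0.35365398²·(1 − 0.20216404)·1.309/3251 = 4.0178468 × 10^-5.
Sum = 0.0022589589.

0.002259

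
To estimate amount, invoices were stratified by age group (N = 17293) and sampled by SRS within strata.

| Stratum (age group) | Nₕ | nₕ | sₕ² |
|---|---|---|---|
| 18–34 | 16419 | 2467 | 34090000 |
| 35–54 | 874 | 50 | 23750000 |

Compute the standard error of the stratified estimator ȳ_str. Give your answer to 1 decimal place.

108.3

Var(ȳ_str) = Σₕ Wₕ²(1 − fₕ)sₕ²/nₕ with Wₕ = Nₕ/N, N = 17293.
18–34: Wₕ = 0.94945932; term = 0.94945932²·(1 − 0.15025276)·34090000/2467 = 10585.231.
35–54: Wₕ = 0.05054068; term = 0.05054068²·(1 − 0.05720824)·23750000/50 = 1143.9092.
Sum = 11729.14.
SE = √(11729.14) = 108.3.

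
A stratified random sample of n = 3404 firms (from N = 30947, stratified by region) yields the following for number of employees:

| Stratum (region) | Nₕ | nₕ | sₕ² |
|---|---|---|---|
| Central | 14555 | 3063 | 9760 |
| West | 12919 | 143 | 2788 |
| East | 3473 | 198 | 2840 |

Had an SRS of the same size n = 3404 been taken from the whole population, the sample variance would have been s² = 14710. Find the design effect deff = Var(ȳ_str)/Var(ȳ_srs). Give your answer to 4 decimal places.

Var(ȳ_str) = Σ Wₕ²(1−fₕ)sₕ²/nₕ with Wₕ = Nₕ/30947:
  Central: (14555/30947)²·(1−3063/14555)·9760/3063 = 0.55651072
  West: (12919/30947)²·(1−143/12919)·2788/143 = 3.3600321
  East: (3473/30947)²·(1−198/3473)·2840/198 = 0.17034607
  → Var(ȳ_str) = 4.0868889.
Var(ȳ_srs) = (1 − 3404/30947)·14710/3404 = 3.8460578.
deff = 4.0868889 / 3.8460578 = 1.0626.

1.0626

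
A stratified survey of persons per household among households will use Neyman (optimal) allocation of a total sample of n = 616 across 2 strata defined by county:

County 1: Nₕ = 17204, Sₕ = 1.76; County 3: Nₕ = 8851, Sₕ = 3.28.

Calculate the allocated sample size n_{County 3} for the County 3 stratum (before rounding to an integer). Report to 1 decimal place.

Neyman allocation: nₕ = n·NₕSₕ / Σⱼ NⱼSⱼ.
Σ NⱼSⱼ = 17204·1.76 + 8851·3.28 = 59310.32.
n_{County 3} = 616·8851·3.28 / 59310.32 = 301.5.

301.5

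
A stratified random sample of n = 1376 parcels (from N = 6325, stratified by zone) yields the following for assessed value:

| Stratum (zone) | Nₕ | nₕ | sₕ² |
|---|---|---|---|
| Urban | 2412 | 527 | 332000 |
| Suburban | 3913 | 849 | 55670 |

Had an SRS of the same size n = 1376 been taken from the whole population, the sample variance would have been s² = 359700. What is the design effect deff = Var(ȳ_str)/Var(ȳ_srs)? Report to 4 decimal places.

0.4461

Var(ȳ_str) = Σ Wₕ²(1−fₕ)sₕ²/nₕ with Wₕ = Nₕ/6325:
  Urban: (2412/6325)²·(1−527/2412)·332000/527 = 71.59704
  Suburban: (3913/6325)²·(1−849/3913)·55670/849 = 19.651291
  → Var(ȳ_str) = 91.248331.
Var(ȳ_srs) = (1 − 1376/6325)·359700/1376 = 204.54032.
deff = 91.248331 / 204.54032 = 0.4461.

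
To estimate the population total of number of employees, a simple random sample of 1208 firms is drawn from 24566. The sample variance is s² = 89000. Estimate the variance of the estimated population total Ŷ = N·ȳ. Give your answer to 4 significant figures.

4.228 × 10^10

Var(Ŷ) = N²·Var(ȳ) = N²·(1 − n/N)·s²/n.
f = 1208/24566 = 0.04917365; Var(ȳ) = 0.95082635·89000/1208 = 70.052603.
Var(Ŷ) = 24566² · 70.052603 = 4.227593 × 10^10.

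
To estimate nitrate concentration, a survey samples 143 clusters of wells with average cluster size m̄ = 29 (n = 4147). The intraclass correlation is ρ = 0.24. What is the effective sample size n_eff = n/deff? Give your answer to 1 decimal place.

deff = 1 + (29 − 1)·0.24 = 1 + 6.72 = 7.72.
n_eff = 4147 / 7.72 = 537.2.

537.2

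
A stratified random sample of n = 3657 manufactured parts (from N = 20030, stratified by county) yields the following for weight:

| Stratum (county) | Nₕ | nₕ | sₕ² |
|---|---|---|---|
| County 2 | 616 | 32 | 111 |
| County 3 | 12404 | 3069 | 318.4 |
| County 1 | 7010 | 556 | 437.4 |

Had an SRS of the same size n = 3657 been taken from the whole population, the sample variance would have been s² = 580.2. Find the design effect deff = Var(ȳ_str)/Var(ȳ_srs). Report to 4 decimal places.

Var(ȳ_str) = Σ Wₕ²(1−fₕ)sₕ²/nₕ with Wₕ = Nₕ/20030:
  County 2: (616/20030)²·(1−32/616)·111/32 = 0.0031103171
  County 3: (12404/20030)²·(1−3069/12404)·318.4/3069 = 0.029942658
  County 1: (7010/20030)²·(1−556/7010)·437.4/556 = 0.088713368
  → Var(ȳ_str) = 0.12176634.
Var(ȳ_srs) = (1 − 3657/20030)·580.2/3657 = 0.12968808.
deff = 0.12176634 / 0.12968808 = 0.9389.

0.9389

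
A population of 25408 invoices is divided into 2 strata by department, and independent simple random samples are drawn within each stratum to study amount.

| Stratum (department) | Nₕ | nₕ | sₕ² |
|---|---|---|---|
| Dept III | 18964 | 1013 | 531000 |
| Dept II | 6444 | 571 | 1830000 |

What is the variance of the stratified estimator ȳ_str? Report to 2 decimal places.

Var(ȳ_str) = Σₕ Wₕ²(1 − fₕ)sₕ²/nₕ with Wₕ = Nₕ/N, N = 25408.
Dept III: Wₕ = 0.74637909; term = 0.74637909²·(1 − 0.05341700)·531000/1013 = 276.4157.
Dept II: Wₕ = 0.25362091; term = 0.25362091²·(1 − 0.08860956)·1830000/571 = 187.88389.
Sum = 464.29959.

464.30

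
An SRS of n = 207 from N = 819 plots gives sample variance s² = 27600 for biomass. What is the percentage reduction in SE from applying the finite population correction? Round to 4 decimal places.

13.5562

f = n/N = 207/819 = 0.25274725.
SE_no-fpc = √(s²/n) = 11.547005; SE_fpc = √((1−f)s²/n) = 9.9816682.
Ratio = √(1−f) = 0.86443782. Reduction = 100·(1 − 0.86443782) = 13.5562%.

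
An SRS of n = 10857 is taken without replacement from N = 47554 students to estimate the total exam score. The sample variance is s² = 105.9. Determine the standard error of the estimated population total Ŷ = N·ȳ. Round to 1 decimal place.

4125.7

Var(Ŷ) = N²·Var(ȳ) = N²·(1 − n/N)·s²/n.
f = 10857/47554 = 0.22830887; Var(ȳ) = 0.77169113·105.9/10857 = 0.0075271337.
Var(Ŷ) = 47554² · 0.0075271337 = 1.7021732 × 10^7.
SE(Ŷ) = √(1.7021732 × 10^7) = 4125.7.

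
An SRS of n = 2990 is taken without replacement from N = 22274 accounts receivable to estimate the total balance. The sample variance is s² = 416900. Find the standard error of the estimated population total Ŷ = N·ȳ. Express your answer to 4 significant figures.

Var(Ŷ) = N²·Var(ȳ) = N²·(1 − n/N)·s²/n.
f = 2990/22274 = 0.13423723; Var(ȳ) = 0.86576277·416900/2990 = 120.71455.
Var(Ŷ) = 22274² · 120.71455 = 5.989024 × 10^10.
SE(Ŷ) = √(5.989024 × 10^10) = 244700.

244700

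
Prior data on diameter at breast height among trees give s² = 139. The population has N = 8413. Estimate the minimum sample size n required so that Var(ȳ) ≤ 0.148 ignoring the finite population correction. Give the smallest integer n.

940

Without fpc, n₀ = s²/D = 139/0.148 = 939.1892.
Rounding up, n = 940.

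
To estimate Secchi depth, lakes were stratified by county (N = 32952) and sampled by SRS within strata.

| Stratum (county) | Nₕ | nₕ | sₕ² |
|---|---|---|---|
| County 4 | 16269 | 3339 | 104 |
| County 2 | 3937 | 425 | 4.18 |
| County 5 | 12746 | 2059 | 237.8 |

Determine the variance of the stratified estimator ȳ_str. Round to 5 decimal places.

0.02065

Var(ȳ_str) = Σₕ Wₕ²(1 − fₕ)sₕ²/nₕ with Wₕ = Nₕ/N, N = 32952.
County 4: Wₕ = 0.49371814; term = 0.49371814²·(1 − 0.20523695)·104/3339 = 0.0060341034.
County 2: Wₕ = 0.11947681; term = 0.11947681²·(1 − 0.10795022)·4.18/425 = 1.2524019 × 10^-4.
County 5: Wₕ = 0.38680505; term = 0.38680505²·(1 − 0.16154088)·237.8/2059 = 0.014488441.
Sum = 0.020647785.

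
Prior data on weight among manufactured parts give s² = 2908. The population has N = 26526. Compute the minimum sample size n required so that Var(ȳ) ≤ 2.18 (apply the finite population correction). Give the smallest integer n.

1271

Without fpc, n₀ = s²/D = 2908/2.18 = 1333.9450.
With fpc, (1 − n/N)·s²/n ≤ D requires n ≥ n₀/(1 + n₀/N) = 1333.9450/(1 + 1333.9450/26526) = 1270.0752.
Rounding up, n = 1271.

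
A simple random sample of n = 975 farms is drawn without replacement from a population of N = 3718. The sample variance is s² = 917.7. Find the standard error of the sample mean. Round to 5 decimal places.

Under SRS without replacement, Var(ȳ) = (1 − f)·s²/n with f = n/N = 975/3718 = 0.26223776.
Var(ȳ) = (1 − 0.26223776)·917.7/975 = 0.73776224·0.94123077 = 0.69440452.
SE(ȳ) = √(0.69440452) = 0.83331.

0.83331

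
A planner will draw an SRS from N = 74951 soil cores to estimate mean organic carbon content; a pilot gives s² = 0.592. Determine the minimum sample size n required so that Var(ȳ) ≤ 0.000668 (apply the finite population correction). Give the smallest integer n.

876

Without fpc, n₀ = s²/D = 0.592/0.000668 = 886.2275.
With fpc, (1 − n/N)·s²/n ≤ D requires n ≥ n₀/(1 + n₀/N) = 886.2275/(1 + 886.2275/74951) = 875.8711.
Rounding up, n = 876.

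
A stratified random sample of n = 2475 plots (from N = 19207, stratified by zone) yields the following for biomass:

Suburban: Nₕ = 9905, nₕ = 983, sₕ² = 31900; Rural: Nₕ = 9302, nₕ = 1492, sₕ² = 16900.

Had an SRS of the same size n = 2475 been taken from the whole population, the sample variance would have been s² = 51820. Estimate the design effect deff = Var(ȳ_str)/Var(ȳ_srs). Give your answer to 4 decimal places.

0.5485

Var(ȳ_str) = Σ Wₕ²(1−fₕ)sₕ²/nₕ with Wₕ = Nₕ/19207:
  Suburban: (9905/19207)²·(1−983/9905)·31900/983 = 7.7738256
  Rural: (9302/19207)²·(1−1492/9302)·16900/1492 = 2.230623
  → Var(ȳ_str) = 10.004449.
Var(ȳ_srs) = (1 − 2475/19207)·51820/2475 = 18.239399.
deff = 10.004449 / 18.239399 = 0.5485.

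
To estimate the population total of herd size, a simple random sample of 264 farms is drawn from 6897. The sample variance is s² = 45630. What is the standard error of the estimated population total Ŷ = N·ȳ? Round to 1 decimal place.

88921.8

Var(Ŷ) = N²·Var(ȳ) = N²·(1 − n/N)·s²/n.
f = 264/6897 = 0.03827751; Var(ȳ) = 0.96172249·45630/264 = 166.22499.
Var(Ŷ) = 6897² · 166.22499 = 7.9070916 × 10^9.
SE(Ŷ) = √(7.9070916 × 10^9) = 88921.8.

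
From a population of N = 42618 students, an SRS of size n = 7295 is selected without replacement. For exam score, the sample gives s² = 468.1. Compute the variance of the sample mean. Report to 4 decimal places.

0.0532

Under SRS without replacement, Var(ȳ) = (1 − f)·s²/n with f = n/N = 7295/42618 = 0.17117181.
Var(ȳ) = (1 − 0.17117181)·468.1/7295 = 0.82882819·0.064167238 = 0.053183616.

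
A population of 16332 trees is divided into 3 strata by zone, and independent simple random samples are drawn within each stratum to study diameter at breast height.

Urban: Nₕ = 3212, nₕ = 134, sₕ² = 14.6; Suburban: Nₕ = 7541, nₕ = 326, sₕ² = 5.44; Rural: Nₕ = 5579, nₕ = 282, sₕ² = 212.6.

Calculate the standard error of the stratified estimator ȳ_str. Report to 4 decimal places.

Var(ȳ_str) = Σₕ Wₕ²(1 − fₕ)sₕ²/nₕ with Wₕ = Nₕ/N, N = 16332.
Urban: Wₕ = 0.19666912; term = 0.19666912²·(1 − 0.04171856)·14.6/134 = 0.0040384384.
Suburban: Wₕ = 0.46173157; term = 0.46173157²·(1 − 0.04323034)·5.44/326 = 0.0034038298.
Rural: Wₕ = 0.34159931; term = 0.34159931²·(1 − 0.05054669)·212.6/282 = 0.083526012.
Sum = 0.09096828.
SE = √(0.09096828) = 0.3016.

0.3016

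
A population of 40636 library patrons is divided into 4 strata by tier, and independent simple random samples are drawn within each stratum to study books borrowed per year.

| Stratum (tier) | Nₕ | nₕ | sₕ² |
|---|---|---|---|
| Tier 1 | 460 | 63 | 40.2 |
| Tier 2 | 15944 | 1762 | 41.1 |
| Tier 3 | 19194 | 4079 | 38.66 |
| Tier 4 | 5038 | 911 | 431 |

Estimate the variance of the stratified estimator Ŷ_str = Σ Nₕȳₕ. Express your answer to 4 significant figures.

1.798 × 10^7

Var(Ŷ_str) = Σₕ Nₕ²(1 − fₕ)sₕ²/nₕ.
Tier 1: 460²·(1 − 63/460)·40.2/63 = 116528.95.
Tier 2: 15944²·(1 − 1762/15944)·41.1/1762 = 5.2743711 × 10^6.
Tier 3: 19194²·(1 − 4079/19194)·38.66/4079 = 2.7496777 × 10^6.
Tier 4: 5038²·(1 − 911/5038)·431/911 = 9.8367475 × 10^6.
Sum = 1.7977325 × 10^7.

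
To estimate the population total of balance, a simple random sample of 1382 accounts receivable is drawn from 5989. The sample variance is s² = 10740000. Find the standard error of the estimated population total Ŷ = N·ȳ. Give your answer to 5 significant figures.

Var(Ŷ) = N²·Var(ȳ) = N²·(1 − n/N)·s²/n.
f = 1382/5989 = 0.23075639; Var(ȳ) = 0.76924361·10740000/1382 = 5978.0582.
Var(Ŷ) = 5989² · 5978.0582 = 2.1442171 × 10^11.
SE(Ŷ) = √(2.1442171 × 10^11) = 463060.

463060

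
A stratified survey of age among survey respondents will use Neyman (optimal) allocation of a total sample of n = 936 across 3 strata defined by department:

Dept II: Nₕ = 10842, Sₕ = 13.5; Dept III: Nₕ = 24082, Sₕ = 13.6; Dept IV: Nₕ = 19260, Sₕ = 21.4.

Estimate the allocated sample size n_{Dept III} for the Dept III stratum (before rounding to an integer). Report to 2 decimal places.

Neyman allocation: nₕ = n·NₕSₕ / Σⱼ NⱼSⱼ.
Σ NⱼSⱼ = 10842·13.5 + 24082·13.6 + 19260·21.4 = 886046.2.
n_{Dept III} = 936·24082·13.6 / 886046.2 = 345.98.

345.98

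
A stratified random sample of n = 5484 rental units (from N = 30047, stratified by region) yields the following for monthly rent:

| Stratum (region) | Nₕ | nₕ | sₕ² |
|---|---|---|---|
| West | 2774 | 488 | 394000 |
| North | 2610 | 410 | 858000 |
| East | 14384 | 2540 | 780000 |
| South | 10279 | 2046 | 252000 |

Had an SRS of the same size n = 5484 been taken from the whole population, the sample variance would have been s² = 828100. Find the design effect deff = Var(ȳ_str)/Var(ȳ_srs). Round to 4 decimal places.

0.7167

Var(ȳ_str) = Σ Wₕ²(1−fₕ)sₕ²/nₕ with Wₕ = Nₕ/30047:
  West: (2774/30047)²·(1−488/2774)·394000/488 = 5.6709635
  North: (2610/30047)²·(1−410/2610)·858000/410 = 13.309581
  East: (14384/30047)²·(1−2540/14384)·780000/2540 = 57.94777
  South: (10279/30047)²·(1−2046/10279)·252000/2046 = 11.545205
  → Var(ȳ_str) = 88.47352.
Var(ȳ_srs) = (1 − 5484/30047)·828100/5484 = 123.44276.
deff = 88.47352 / 123.44276 = 0.7167.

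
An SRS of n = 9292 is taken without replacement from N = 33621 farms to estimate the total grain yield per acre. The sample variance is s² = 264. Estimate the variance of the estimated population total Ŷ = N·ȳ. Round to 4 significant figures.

Var(Ŷ) = N²·Var(ȳ) = N²·(1 − n/N)·s²/n.
f = 9292/33621 = 0.27637488; Var(ȳ) = 0.72362512·264/9292 = 0.020559302.
Var(Ŷ) = 33621² · 0.020559302 = 2.3239652 × 10^7.

2.324 × 10^7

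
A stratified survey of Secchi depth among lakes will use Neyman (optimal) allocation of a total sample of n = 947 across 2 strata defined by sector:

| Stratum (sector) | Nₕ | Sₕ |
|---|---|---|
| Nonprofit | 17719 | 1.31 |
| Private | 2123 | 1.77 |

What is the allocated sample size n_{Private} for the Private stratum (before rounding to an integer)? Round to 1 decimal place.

131.9

Neyman allocation: nₕ = n·NₕSₕ / Σⱼ NⱼSⱼ.
Σ NⱼSⱼ = 17719·1.31 + 2123·1.77 = 26969.6.
n_{Private} = 947·2123·1.77 / 26969.6 = 131.9.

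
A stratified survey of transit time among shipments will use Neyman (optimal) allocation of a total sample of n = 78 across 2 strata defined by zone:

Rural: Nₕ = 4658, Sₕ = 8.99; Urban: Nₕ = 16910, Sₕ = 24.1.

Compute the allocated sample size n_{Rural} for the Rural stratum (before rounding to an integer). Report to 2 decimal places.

7.27

Neyman allocation: nₕ = n·NₕSₕ / Σⱼ NⱼSⱼ.
Σ NⱼSⱼ = 4658·8.99 + 16910·24.1 = 449406.42.
n_{Rural} = 78·4658·8.99 / 449406.42 = 7.27.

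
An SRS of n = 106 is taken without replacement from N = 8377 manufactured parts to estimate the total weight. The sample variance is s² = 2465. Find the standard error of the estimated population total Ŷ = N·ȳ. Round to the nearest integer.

Var(Ŷ) = N²·Var(ȳ) = N²·(1 − n/N)·s²/n.
f = 106/8377 = 0.01265369; Var(ȳ) = 0.98734631·2465/106 = 22.960459.
Var(Ŷ) = 8377² · 22.960459 = 1.6112302 × 10^9.
SE(Ŷ) = √(1.6112302 × 10^9) = 40140.

40140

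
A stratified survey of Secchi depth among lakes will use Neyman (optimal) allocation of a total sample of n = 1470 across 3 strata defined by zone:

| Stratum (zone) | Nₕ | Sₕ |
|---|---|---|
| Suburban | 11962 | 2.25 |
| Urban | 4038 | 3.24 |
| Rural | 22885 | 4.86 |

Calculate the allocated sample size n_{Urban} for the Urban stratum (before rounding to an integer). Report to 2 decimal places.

Neyman allocation: nₕ = n·NₕSₕ / Σⱼ NⱼSⱼ.
Σ NⱼSⱼ = 11962·2.25 + 4038·3.24 + 22885·4.86 = 151218.72.
n_{Urban} = 1470·4038·3.24 / 151218.72 = 127.18.

127.18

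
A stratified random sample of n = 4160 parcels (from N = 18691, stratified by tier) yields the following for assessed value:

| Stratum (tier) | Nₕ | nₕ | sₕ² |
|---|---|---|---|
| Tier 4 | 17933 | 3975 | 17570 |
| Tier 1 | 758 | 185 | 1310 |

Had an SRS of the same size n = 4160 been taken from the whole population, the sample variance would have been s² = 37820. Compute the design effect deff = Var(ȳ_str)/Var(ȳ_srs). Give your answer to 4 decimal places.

0.4493

Var(ȳ_str) = Σ Wₕ²(1−fₕ)sₕ²/nₕ with Wₕ = Nₕ/18691:
  Tier 4: (17933/18691)²·(1−3975/17933)·17570/3975 = 3.1669827
  Tier 1: (758/18691)²·(1−185/758)·1310/185 = 0.0088035598
  → Var(ȳ_str) = 3.1757863.
Var(ȳ_srs) = (1 − 4160/18691)·37820/4160 = 7.0679124.
deff = 3.1757863 / 7.0679124 = 0.4493.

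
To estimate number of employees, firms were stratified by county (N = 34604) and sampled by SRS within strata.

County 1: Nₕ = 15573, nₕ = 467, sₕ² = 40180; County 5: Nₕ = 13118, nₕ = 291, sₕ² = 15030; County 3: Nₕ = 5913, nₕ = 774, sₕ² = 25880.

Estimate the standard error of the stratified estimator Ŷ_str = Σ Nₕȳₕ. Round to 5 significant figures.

Var(Ŷ_str) = Σₕ Nₕ²(1 − fₕ)sₕ²/nₕ.
County 1: 15573²·(1 − 467/15573)·40180/467 = 2.0240201 × 10^10.
County 5: 13118²·(1 − 291/13118)·15030/291 = 8.6907791 × 10^9.
County 3: 5913²·(1 − 774/5913)·25880/774 = 1.0160377 × 10^9.
Sum = 2.9947018 × 10^10.
SE = √(2.9947018 × 10^10) = 173050.

173050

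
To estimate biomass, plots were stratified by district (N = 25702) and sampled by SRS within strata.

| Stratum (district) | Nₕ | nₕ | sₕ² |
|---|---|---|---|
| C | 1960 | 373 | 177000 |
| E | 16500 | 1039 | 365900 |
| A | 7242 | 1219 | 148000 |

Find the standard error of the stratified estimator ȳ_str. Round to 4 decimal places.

Var(ȳ_str) = Σₕ Wₕ²(1 − fₕ)sₕ²/nₕ with Wₕ = Nₕ/N, N = 25702.
C: Wₕ = 0.07625866; term = 0.07625866²·(1 − 0.19030612)·177000/373 = 2.2344137.
E: Wₕ = 0.64197339; term = 0.64197339²·(1 − 0.06296970)·365900/1039 = 135.99863.
A: Wₕ = 0.28176796; term = 0.28176796²·(1 − 0.16832367)·148000/1219 = 8.0166986.
Sum = 146.24974.
SE = √(146.24974) = 12.0934.

12.0934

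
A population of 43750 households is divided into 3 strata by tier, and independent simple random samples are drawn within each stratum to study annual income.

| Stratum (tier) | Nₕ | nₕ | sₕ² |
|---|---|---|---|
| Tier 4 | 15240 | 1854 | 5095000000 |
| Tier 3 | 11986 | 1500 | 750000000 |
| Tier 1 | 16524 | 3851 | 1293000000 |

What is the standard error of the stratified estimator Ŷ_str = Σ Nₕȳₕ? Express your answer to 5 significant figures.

2.6340 × 10^7

Var(Ŷ_str) = Σₕ Nₕ²(1 − fₕ)sₕ²/nₕ.
Tier 4: 15240²·(1 − 1854/15240)·5095000000/1854 = 5.6062214 × 10^14.
Tier 3: 11986²·(1 − 1500/11986)·750000000/1500 = 6.2842598 × 10^13.
Tier 1: 16524²·(1 − 3851/16524)·1293000000/3851 = 7.031041 × 10^13.
Sum = 6.9377515 × 10^14.
SE = √(6.9377515 × 10^14) = 2.6340 × 10^7.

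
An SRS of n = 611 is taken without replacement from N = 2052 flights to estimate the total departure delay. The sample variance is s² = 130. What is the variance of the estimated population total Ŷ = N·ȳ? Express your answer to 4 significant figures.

629100

Var(Ŷ) = N²·Var(ȳ) = N²·(1 − n/N)·s²/n.
f = 611/2052 = 0.29775828; Var(ȳ) = 0.70224172·130/611 = 0.14941313.
Var(Ŷ) = 2052² · 0.14941313 = 629134.46.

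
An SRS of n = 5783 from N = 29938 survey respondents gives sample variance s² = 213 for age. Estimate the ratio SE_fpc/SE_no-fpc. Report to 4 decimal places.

f = n/N = 5783/29938 = 0.19316588.
SE_no-fpc = √(s²/n) = 0.19191689; SE_fpc = √((1−f)s²/n) = 0.17238733.
Ratio = √(1−f) = 0.89823946.

0.8982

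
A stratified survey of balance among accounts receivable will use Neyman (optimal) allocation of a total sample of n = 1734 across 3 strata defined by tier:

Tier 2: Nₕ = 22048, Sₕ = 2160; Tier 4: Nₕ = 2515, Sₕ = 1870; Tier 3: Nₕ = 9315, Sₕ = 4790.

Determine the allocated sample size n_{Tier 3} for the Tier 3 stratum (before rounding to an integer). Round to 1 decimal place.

798.1

Neyman allocation: nₕ = n·NₕSₕ / Σⱼ NⱼSⱼ.
Σ NⱼSⱼ = 22048·2160 + 2515·1870 + 9315·4790 = 9.694558 × 10^7.
n_{Tier 3} = 1734·9315·4790 / (9.694558 × 10^7) = 798.1.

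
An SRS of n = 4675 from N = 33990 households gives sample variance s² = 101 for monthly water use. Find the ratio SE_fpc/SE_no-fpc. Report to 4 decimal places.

0.9287

f = n/N = 4675/33990 = 0.13754045.
SE_no-fpc = √(s²/n) = 0.14698394; SE_fpc = √((1−f)s²/n) = 0.13650207.
Ratio = √(1−f) = 0.92868700.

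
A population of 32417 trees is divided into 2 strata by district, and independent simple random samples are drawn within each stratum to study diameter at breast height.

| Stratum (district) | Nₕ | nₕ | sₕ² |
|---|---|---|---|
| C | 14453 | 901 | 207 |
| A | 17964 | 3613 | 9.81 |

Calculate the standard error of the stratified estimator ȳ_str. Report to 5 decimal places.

Var(ȳ_str) = Σₕ Wₕ²(1 − fₕ)sₕ²/nₕ with Wₕ = Nₕ/N, N = 32417.
C: Wₕ = 0.44584632; term = 0.44584632²·(1 − 0.06234000)·207/901 = 0.042821444.
A: Wₕ = 0.55415368; term = 0.55415368²·(1 − 0.20112447)·9.81/3613 = 6.6610181 × 10^-4.
Sum = 0.043487546.
SE = √(0.043487546) = 0.20854.

0.20854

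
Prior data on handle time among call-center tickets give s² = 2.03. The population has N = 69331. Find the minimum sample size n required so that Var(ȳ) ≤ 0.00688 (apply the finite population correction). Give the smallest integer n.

Without fpc, n₀ = s²/D = 2.03/0.00688 = 295.0581.
With fpc, (1 − n/N)·s²/n ≤ D requires n ≥ n₀/(1 + n₀/N) = 295.0581/(1 + 295.0581/69331) = 293.8077.
Rounding up, n = 294.

294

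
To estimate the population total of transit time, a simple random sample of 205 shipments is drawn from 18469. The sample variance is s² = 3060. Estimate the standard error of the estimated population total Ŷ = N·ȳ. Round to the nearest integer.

Var(Ŷ) = N²·Var(ȳ) = N²·(1 − n/N)·s²/n.
f = 205/18469 = 0.01109968; Var(ȳ) = 0.98890032·3060/205 = 14.761146.
Var(Ŷ) = 18469² · 14.761146 = 5.0350854 × 10^9.
SE(Ŷ) = √(5.0350854 × 10^9) = 70958.

70958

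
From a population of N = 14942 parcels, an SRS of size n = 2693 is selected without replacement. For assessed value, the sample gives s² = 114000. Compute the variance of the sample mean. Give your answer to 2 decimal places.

Under SRS without replacement, Var(ȳ) = (1 − f)·s²/n with f = n/N = 2693/14942 = 0.18023022.
Var(ȳ) = (1 − 0.18023022)·114000/2693 = 0.81976978·42.331972 = 34.702471.

34.70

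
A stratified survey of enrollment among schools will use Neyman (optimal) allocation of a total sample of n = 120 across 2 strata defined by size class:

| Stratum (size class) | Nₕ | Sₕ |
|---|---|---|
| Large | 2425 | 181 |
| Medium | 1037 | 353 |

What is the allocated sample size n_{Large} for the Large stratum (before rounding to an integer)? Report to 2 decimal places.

Neyman allocation: nₕ = n·NₕSₕ / Σⱼ NⱼSⱼ.
Σ NⱼSⱼ = 2425·181 + 1037·353 = 804986.
n_{Large} = 120·2425·181 / 804986 = 65.43.

65.43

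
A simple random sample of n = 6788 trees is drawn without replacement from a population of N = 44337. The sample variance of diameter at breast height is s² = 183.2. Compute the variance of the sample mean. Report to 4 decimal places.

0.0229

Under SRS without replacement, Var(ȳ) = (1 − f)·s²/n with f = n/N = 6788/44337 = 0.15310012.
Var(ȳ) = (1 − 0.15310012)·183.2/6788 = 0.84689988·0.026988804 = 0.022856815.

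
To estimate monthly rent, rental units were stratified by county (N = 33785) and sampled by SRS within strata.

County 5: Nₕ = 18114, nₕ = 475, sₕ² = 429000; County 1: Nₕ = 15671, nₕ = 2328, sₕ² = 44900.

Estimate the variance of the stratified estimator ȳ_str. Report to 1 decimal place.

256.3

Var(ȳ_str) = Σₕ Wₕ²(1 − fₕ)sₕ²/nₕ with Wₕ = Nₕ/N, N = 33785.
County 5: Wₕ = 0.53615510; term = 0.53615510²·(1 − 0.02622281)·429000/475 = 252.81577.
County 1: Wₕ = 0.46384490; term = 0.46384490²·(1 − 0.14855466)·44900/2328 = 3.5331796.
Sum = 256.34895.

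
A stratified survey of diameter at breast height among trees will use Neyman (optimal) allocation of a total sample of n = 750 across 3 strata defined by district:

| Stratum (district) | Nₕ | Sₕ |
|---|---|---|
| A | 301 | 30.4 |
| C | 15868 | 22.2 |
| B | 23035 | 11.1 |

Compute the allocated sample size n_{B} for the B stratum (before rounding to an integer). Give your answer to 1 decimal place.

Neyman allocation: nₕ = n·NₕSₕ / Σⱼ NⱼSⱼ.
Σ NⱼSⱼ = 301·30.4 + 15868·22.2 + 23035·11.1 = 617108.5.
n_{B} = 750·23035·11.1 / 617108.5 = 310.7.

310.7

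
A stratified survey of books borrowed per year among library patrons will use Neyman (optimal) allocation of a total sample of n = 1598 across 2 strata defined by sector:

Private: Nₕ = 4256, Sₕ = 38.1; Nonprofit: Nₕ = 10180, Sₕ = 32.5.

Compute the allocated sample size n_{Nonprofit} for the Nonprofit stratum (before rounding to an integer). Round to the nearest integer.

1072

Neyman allocation: nₕ = n·NₕSₕ / Σⱼ NⱼSⱼ.
Σ NⱼSⱼ = 4256·38.1 + 10180·32.5 = 493003.6.
n_{Nonprofit} = 1598·10180·32.5 / 493003.6 = 1072.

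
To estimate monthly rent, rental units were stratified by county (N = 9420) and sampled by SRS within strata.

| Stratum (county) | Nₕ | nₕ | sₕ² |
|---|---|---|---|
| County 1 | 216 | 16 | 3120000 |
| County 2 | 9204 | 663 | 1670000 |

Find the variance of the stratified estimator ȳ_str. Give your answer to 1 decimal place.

2326.4

Var(ȳ_str) = Σₕ Wₕ²(1 − fₕ)sₕ²/nₕ with Wₕ = Nₕ/N, N = 9420.
County 1: Wₕ = 0.02292994; term = 0.02292994²·(1 − 0.07407407)·3120000/16 = 94.932857.
County 2: Wₕ = 0.97707006; term = 0.97707006²·(1 − 0.07203390)·1670000/663 = 2231.4464.
Sum = 2326.3793.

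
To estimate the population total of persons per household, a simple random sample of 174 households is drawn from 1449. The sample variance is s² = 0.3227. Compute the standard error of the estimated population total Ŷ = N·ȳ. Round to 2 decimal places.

58.53

Var(Ŷ) = N²·Var(ȳ) = N²·(1 − n/N)·s²/n.
f = 174/1449 = 0.12008282; Var(ȳ) = 0.87991718·0.3227/174 = 0.0016318924.
Var(Ŷ) = 1449² · 0.0016318924 = 3426.3229.
SE(Ŷ) = √(3426.3229) = 58.53.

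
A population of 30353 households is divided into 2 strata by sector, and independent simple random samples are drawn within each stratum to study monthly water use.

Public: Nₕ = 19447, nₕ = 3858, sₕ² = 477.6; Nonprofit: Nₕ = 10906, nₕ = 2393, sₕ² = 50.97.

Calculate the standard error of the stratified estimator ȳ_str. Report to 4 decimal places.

0.2071

Var(ȳ_str) = Σₕ Wₕ²(1 − fₕ)sₕ²/nₕ with Wₕ = Nₕ/N, N = 30353.
Public: Wₕ = 0.64069449; term = 0.64069449²·(1 − 0.19838536)·477.6/3858 = 0.040735188.
Nonprofit: Wₕ = 0.35930551; term = 0.35930551²·(1 − 0.21942050)·50.97/2393 = 0.0021464304.
Sum = 0.042881618.
SE = √(0.042881618) = 0.2071.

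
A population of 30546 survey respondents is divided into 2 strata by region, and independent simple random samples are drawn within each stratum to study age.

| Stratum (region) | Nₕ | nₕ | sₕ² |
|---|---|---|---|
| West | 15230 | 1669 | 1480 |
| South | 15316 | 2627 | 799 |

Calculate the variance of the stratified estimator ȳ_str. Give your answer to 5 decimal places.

Var(ȳ_str) = Σₕ Wₕ²(1 − fₕ)sₕ²/nₕ with Wₕ = Nₕ/N, N = 30546.
West: Wₕ = 0.49859229; term = 0.49859229²·(1 − 0.10958634)·1480/1669 = 0.19628554.
South: Wₕ = 0.50140771; term = 0.50140771²·(1 − 0.17151998)·799/2627 = 0.063350605.
Sum = 0.25963615.

0.25964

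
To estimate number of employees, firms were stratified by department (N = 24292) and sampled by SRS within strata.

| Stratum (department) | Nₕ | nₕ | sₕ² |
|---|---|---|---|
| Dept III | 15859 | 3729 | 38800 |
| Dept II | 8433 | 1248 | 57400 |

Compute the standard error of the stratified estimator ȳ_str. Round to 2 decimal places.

2.85

Var(ȳ_str) = Σₕ Wₕ²(1 − fₕ)sₕ²/nₕ with Wₕ = Nₕ/N, N = 24292.
Dept III: Wₕ = 0.65284867; term = 0.65284867²·(1 − 0.23513462)·38800/3729 = 3.3919497.
Dept II: Wₕ = 0.34715133; term = 0.34715133²·(1 − 0.14799004)·57400/1248 = 4.7225834.
Sum = 8.1145331.
SE = √(8.1145331) = 2.85.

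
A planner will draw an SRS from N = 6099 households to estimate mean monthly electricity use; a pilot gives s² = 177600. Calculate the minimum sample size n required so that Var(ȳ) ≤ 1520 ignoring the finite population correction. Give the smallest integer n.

Without fpc, n₀ = s²/D = 177600/1520 = 116.8421.
Rounding up, n = 117.

117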